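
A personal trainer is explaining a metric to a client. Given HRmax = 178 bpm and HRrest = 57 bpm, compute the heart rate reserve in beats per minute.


Heart rate reserve = maximum HR minus resting HR
HRR = 178 - 57 = 121 bpm

121 bpm


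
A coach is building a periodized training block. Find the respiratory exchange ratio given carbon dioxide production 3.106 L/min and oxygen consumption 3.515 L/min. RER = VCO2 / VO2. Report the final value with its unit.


VCO2 = 3.106 L/min
VO2 = 3.515 L/min
RER = 3.106 / 3.515 = 0.8836

0.8836


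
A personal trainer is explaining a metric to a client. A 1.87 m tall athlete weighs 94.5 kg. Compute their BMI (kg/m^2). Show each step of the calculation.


height^2 = 3.4969 m^2
BMI = 94.5 / 3.4969 = 27.02 kg/m^2

27.02 kg/m^2


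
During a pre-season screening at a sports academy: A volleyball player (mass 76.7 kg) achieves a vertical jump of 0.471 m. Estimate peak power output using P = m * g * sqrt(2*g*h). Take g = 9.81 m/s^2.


2 * g * h = 2 * 9.81 * 0.471 = 9.24102
sqrt(9.24102) = 3.039905 m/s
P = 76.7 * 9.81 * 3.039905 = 2287.31 W

2287.31 W


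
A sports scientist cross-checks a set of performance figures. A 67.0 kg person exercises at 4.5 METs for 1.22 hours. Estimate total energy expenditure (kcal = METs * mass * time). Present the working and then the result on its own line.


Energy = METs * mass(kg) * time(h)
= 4.5 * 67.0 * 1.22
= 367.83 kcal

367.83 kcal


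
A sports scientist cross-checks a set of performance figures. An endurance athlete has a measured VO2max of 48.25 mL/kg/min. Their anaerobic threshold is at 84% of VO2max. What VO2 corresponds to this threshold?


Anaerobic threshold VO2 = VO2max * 84%
= 48.25 * 0.84
= 40.53 mL/kg/min

40.53 mL/kg/min


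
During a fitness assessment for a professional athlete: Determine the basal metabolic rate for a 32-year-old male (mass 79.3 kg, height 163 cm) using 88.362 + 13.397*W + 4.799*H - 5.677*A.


BMR = 88.362 + 13.397*79.3 + 4.799*163 - 5.677*32
= 1751.32 kcal/day

1751.32 kcal/day


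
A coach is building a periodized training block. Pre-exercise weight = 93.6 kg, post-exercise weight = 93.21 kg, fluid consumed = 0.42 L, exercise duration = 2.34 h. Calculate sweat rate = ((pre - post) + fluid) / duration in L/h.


Weight loss = 93.6 - 93.21 = 0.39 kg (approx L)
Total sweat = 0.39 + 0.42 = 0.81 L
Sweat rate = 0.81 / 2.34 = 0.346 L/h

0.346 L/h


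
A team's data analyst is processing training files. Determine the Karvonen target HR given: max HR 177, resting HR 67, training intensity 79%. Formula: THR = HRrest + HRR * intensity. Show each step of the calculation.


HRR = HRmax - HRrest = 177 - 67 = 110
THR = 67 + 110 * 0.79
= 153.9 bpm

153.9 bpm


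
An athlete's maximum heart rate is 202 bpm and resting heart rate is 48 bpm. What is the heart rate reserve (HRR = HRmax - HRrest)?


HRR = HRmax - HRrest
= 202 - 48
= 154 bpm

154 bpm


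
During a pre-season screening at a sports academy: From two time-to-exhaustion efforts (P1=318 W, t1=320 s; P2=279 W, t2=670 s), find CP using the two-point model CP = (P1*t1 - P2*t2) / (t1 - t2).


Work in trial 1 = 101760 J
Work in trial 2 = 186930 J
Delta work = -85170 J
Delta time = -350 s
CP = -85170 / -350 = 243.34 W

243.34 W


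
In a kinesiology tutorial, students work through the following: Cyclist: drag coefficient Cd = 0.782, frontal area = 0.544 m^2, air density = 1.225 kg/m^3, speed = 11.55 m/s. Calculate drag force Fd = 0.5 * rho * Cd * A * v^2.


v^2 = 11.55^2 = 133.4025
Fd = 0.5 * 1.225 * 0.782 * 0.544 * 133.4025
= 34.76 N

34.76 N


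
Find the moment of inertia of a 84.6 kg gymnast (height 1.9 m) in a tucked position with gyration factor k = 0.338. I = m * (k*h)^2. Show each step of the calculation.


Radius of gyration = 0.338 * 1.9 = 0.6422 m
I = 84.6 * 0.6422^2
= 84.6 * 0.412421
= 34.891 kg*m^2

34.891 kg*m^2


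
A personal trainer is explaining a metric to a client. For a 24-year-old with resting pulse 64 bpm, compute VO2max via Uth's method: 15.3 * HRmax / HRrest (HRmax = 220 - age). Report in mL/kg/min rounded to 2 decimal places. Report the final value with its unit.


Step 1: HRmax = 220 - 24 = 196 bpm
Step 2: Ratio = 196 / 64 = 3.0625
Step 3: VO2max = 15.3 * 3.0625 = 46.86 mL/kg/min

46.86 mL/kg/min


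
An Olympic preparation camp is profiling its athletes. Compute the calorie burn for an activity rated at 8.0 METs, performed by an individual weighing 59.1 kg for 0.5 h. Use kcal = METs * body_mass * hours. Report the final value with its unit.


Product of METs and mass = 8.0 * 59.1 = 472.8
Total kcal = 472.8 * 0.5 = 236.4 kcal

236.4 kcal


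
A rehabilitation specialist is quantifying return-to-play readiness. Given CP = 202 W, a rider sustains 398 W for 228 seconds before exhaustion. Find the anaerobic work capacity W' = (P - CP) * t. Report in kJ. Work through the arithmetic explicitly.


Excess power = 398 - 202 = 196 W
Work above CP = 196 * 228 = 44688 J
W' = 44.688 kJ

44.688 kJ


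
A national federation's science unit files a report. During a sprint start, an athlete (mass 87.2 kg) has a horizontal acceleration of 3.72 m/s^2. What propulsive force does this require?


Propulsive force = mass * acceleration
= 87.2 kg * 3.72 m/s^2
= 324.38 N

324.38 N


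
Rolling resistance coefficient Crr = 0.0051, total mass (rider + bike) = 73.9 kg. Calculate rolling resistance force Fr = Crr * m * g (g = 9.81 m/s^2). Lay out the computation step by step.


Fr = Crr * m * g
= 0.0051 * 73.9 * 9.81
= 3.697 N

3.697 N


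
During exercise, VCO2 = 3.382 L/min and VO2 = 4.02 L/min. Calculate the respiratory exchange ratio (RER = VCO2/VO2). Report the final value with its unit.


RER = VCO2 / VO2
= 3.382 / 4.02
= 0.8413

0.8413


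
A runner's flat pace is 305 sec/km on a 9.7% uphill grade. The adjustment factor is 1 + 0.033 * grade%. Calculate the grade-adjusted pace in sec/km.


Factor = 1 + 0.033 * 9.7 = 1.3201
Adjusted pace = 305 * 1.3201
= 402.63 sec/km

402.63 s/km


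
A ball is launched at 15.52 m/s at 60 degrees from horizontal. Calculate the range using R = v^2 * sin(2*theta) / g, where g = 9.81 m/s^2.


sin(2 * 60) = sin(120) = 0.866025
v^2 = 15.52^2 = 240.8704
R = 240.8704 * 0.866025 / 9.81
= 21.264 m

21.264 m


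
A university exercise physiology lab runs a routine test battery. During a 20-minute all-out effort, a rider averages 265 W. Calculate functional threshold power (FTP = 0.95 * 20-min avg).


FTP = 0.95 * 265
= 251.75 W

251.75 W


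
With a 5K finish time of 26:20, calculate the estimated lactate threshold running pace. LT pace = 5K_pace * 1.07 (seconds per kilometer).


Race duration = 1580 s for 5 km
Average pace = 1580 / 5 = 316.0 s/km
LT pace = 316.0 * 1.07
= 338.12 s/km

338.12 s/km


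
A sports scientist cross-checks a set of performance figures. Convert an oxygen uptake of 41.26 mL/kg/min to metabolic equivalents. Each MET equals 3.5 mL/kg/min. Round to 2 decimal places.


One MET = 3.5 mL/kg/min
Number of METs = 41.26 / 3.5
= 11.79 METs

11.79 METs


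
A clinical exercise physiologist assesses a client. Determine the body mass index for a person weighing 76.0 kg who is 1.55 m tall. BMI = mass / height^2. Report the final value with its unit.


BMI = mass / height^2
= 76.0 / 1.55^2
= 76.0 / 2.4025
= 31.63 kg/m^2

31.63 kg/m^2


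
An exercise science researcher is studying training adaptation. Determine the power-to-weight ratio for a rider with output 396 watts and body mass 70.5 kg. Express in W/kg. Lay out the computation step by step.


P/W = 396 / 70.5 = 5.617 W/kg

5.617 W/kg


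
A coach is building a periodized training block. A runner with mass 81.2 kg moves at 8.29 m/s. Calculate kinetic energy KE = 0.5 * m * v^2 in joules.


v^2 = 8.29^2 = 68.7241
KE = 0.5 * 81.2 * 68.7241
= 2790.2 J

2790.2 J


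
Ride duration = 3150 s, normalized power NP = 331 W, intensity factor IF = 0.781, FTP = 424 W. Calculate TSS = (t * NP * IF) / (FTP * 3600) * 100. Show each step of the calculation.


Numerator = 3150 * 331 * 0.781 = 814309.65
Denominator = 424 * 3600 = 1526400
TSS = 814309.65 / 1526400 * 100
= 53.35

53.35 TSS


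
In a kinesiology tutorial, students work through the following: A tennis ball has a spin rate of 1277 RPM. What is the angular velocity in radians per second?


Convert RPM to rad/s: multiply by 2*pi and divide by 60
omega = 1277 * 2 * pi / 60
= 133.727 rad/s

133.727 rad/s


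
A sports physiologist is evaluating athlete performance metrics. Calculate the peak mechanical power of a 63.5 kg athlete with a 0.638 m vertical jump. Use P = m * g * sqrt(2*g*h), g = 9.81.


First, sqrt(2gh) = sqrt(2 * 9.81 * 0.638)
= sqrt(12.51756) = 3.538016 m/s
Power = 63.5 * 9.81 * 3.538016 = 2203.95 W

2203.95 W


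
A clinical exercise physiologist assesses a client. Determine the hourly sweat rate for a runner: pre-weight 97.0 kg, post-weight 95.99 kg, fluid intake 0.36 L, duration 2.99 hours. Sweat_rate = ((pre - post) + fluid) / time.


Mass lost = 97.0 - 95.99 = 1.01 kg
Add fluid consumed: 1.01 + 0.36 = 1.37 L total sweat
Sweat rate = 1.37 / 2.99 = 0.458 L/h

0.458 L/h


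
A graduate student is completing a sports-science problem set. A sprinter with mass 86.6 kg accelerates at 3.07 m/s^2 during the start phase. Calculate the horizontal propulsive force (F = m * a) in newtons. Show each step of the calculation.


F = m * a
= 86.6 * 3.07
= 265.86 N

265.86 N


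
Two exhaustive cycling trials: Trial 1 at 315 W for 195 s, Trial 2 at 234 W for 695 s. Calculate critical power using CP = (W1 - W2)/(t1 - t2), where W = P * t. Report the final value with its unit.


W1 = 315 * 195 = 61425 J
W2 = 234 * 695 = 162630 J
CP = (61425 - 162630) / (195 - 695)
= -101205 / -500
= 202.41 W

202.41 W


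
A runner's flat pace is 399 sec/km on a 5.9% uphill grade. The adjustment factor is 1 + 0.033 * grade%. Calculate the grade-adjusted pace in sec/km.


Factor = 1 + 0.033 * 5.9 = 1.1947
Adjusted pace = 399 * 1.1947
= 476.69 sec/km

476.69 s/km


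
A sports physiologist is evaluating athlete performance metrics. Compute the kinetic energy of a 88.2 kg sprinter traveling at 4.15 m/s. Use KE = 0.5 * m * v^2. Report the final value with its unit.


Velocity squared = 17.2225
KE = 0.5 * 88.2 * 17.2225 = 759.51 J

759.51 J


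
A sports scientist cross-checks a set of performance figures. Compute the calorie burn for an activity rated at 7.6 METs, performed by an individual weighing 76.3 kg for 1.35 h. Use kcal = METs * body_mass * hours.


Product of METs and mass = 7.6 * 76.3 = 579.88
Total kcal = 579.88 * 1.35 = 782.84 kcal

782.84 kcal


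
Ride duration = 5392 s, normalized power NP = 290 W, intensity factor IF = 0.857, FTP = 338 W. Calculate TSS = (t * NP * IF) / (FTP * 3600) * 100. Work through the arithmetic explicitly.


Numerator = 5392 * 290 * 0.857 = 1340073.76
Denominator = 338 * 3600 = 1216800
TSS = 1340073.76 / 1216800 * 100
= 110.13

110.13 TSS


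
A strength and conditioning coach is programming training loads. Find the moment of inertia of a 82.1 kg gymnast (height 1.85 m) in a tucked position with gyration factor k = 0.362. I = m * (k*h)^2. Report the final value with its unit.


Radius of gyration = 0.362 * 1.85 = 0.6697 m
I = 82.1 * 0.6697^2
= 82.1 * 0.448498
= 36.822 kg*m^2

36.822 kg*m^2


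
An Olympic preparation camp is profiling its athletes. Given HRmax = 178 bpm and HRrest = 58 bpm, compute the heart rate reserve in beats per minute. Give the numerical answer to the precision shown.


Heart rate reserve = maximum HR minus resting HR
HRR = 178 - 58 = 120 bpm

120 bpm


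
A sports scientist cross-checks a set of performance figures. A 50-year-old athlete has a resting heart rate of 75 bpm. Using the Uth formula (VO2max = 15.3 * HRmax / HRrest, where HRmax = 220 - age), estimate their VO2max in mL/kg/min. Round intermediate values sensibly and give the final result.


HRmax = 220 - 50 = 170 bpm
Ratio = HRmax / HRrest = 170 / 75 = 2.2667
VO2max = 15.3 * 2.2667 = 34.68 mL/kg/min

34.68 mL/kg/min


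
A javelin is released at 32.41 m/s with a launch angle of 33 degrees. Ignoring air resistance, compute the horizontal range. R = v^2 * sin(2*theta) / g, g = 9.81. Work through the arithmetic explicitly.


Launch speed squared = 1050.4081
sin(2 * 33 deg) = 0.913545
Range = 1050.4081 * 0.913545 / 9.81
= 97.818 m

97.818 m


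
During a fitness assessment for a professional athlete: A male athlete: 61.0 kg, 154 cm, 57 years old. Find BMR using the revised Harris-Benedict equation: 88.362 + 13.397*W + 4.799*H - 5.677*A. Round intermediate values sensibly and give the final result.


Intercept = 88.362
Weight contribution = 13.397 * 61.0 = 817.217
Height contribution = 4.799 * 154 = 739.046
Age contribution = 5.677 * 57 = 323.589
BMR = 88.362 + 817.217 + 739.046 - 323.589
= 1321.04 kcal/day

1321.04 kcal/day


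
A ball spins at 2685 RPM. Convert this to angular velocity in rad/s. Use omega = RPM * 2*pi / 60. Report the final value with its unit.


omega = 2685 * 2 * pi / 60
= 2685 * 6.28318531 / 60
= 16870.353 / 60
= 281.173 rad/s

281.173 rad/s


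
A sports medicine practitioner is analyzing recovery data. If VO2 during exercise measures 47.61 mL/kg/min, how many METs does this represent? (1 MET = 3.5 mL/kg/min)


METs = VO2 / 3.5 = 47.61 / 3.5 = 13.6

13.6 METs


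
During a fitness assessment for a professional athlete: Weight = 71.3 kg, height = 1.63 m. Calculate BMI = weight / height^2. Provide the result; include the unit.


height^2 = 1.63^2 = 2.6569
BMI = 71.3 / 2.6569 = 26.84 kg/m^2

26.84 kg/m^2


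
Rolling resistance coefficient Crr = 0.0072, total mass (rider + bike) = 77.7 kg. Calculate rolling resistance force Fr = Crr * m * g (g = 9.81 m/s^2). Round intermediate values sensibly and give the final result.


Fr = Crr * m * g
= 0.0072 * 77.7 * 9.81
= 5.488 N

5.488 N


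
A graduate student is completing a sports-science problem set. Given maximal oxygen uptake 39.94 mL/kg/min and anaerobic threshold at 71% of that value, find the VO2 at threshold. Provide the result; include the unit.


Percentage as decimal = 0.71
VO2 at AT = 39.94 * 0.71 = 28.36 mL/kg/min

28.36 mL/kg/min


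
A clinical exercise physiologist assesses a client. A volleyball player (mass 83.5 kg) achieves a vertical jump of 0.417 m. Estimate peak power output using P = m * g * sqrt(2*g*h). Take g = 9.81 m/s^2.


2 * g * h = 2 * 9.81 * 0.417 = 8.18154
sqrt(8.18154) = 2.860339 m/s
P = 83.5 * 9.81 * 2.860339 = 2343.0 W

2343.0 W


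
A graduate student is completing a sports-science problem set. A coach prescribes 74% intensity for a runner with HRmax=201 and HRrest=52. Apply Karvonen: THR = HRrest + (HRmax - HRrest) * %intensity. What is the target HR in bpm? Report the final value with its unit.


Heart rate reserve = 201 - 52 = 149
Intensity fraction = 74 / 100 = 0.74
THR = 52 + 149 * 0.74 = 162.26 bpm

162.26 bpm


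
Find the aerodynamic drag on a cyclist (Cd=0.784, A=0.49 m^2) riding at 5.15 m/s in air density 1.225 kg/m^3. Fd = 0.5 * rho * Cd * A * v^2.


Fd = 0.5 * 1.225 * 0.784 * 0.49 * 5.15^2
= 0.5 * 1.225 * 0.784 * 0.49 * 26.5225
= 6.241 N

6.241 N


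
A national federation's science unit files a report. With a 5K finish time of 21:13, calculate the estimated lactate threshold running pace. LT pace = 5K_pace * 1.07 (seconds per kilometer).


Race duration = 1273 s for 5 km
Average pace = 1273 / 5 = 254.6 s/km
LT pace = 254.6 * 1.07
= 272.42 s/km

272.42 s/km


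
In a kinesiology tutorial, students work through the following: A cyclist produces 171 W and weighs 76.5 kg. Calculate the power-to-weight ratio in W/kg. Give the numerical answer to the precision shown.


P/W = power / mass
= 171 / 76.5
= 2.235 W/kg

2.235 W/kg


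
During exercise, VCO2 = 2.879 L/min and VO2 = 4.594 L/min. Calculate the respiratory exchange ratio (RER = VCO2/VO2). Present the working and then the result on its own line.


RER = VCO2 / VO2
= 2.879 / 4.594
= 0.6267

0.6267


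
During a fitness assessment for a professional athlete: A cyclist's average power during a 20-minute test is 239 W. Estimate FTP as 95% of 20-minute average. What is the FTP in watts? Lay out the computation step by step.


FTP = 20-min power * 0.95
= 239 * 0.95
= 227.05 W

227.05 W


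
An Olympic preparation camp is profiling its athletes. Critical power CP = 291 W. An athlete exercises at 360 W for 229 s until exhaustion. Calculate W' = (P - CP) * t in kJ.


P - CP = 360 - 291 = 69 W
W' = 69 * 229 = 15801 J
= 15801 / 1000 = 15.801 kJ

15.801 kJ


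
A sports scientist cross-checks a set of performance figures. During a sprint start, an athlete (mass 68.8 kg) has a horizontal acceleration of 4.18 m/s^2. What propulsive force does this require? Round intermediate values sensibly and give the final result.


Propulsive force = mass * acceleration
= 68.8 kg * 4.18 m/s^2
= 287.58 N

287.58 N


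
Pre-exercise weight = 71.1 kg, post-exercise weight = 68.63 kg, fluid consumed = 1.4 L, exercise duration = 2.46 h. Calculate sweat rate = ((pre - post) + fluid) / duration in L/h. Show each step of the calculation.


Weight loss = 71.1 - 68.63 = 2.47 kg (approx L)
Total sweat = 2.47 + 1.4 = 3.87 L
Sweat rate = 3.87 / 2.46 = 1.573 L/h

1.573 L/h


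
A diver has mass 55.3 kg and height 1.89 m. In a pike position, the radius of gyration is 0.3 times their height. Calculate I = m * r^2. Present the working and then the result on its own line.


r = 0.3 * 1.89 = 0.567 m
I = m * r^2 = 55.3 * 0.321489 = 17.778 kg*m^2

17.778 kg*m^2


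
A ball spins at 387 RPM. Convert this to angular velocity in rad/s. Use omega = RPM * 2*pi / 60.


omega = 387 * 2 * pi / 60
= 387 * 6.28318531 / 60
= 2431.593 / 60
= 40.527 rad/s

40.527 rad/s


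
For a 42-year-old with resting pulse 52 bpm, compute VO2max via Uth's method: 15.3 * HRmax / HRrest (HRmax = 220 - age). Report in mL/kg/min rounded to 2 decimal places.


Step 1: HRmax = 220 - 42 = 178 bpm
Step 2: Ratio = 178 / 52 = 3.4231
Step 3: VO2max = 15.3 * 3.4231 = 52.37 mL/kg/min

52.37 mL/kg/min


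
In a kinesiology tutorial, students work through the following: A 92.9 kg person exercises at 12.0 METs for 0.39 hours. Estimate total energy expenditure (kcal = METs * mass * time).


Energy = METs * mass(kg) * time(h)
= 12.0 * 92.9 * 0.39
= 434.77 kcal

434.77 kcal


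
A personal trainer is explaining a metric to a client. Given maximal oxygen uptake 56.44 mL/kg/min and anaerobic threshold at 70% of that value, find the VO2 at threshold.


Percentage as decimal = 0.7
VO2 at AT = 56.44 * 0.7 = 39.51 mL/kg/min

39.51 mL/kg/min


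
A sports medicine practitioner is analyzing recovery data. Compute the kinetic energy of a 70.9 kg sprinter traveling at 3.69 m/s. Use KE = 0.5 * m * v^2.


Velocity squared = 13.6161
KE = 0.5 * 70.9 * 13.6161 = 482.69 J

482.69 J


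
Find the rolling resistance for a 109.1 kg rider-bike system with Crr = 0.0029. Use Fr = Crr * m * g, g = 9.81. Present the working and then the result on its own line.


m * g = 109.1 * 9.81 = 1070.271 N
Fr = 0.0029 * 1070.271 = 3.104 N

3.104 N


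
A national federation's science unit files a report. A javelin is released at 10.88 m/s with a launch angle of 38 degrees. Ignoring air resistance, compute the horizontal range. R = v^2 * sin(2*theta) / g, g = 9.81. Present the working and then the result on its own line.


Launch speed squared = 118.3744
sin(2 * 38 deg) = 0.970296
Range = 118.3744 * 0.970296 / 9.81
= 11.708 m

11.708 m


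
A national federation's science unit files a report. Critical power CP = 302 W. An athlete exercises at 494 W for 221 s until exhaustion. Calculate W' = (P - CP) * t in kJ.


P - CP = 494 - 302 = 192 W
W' = 192 * 221 = 42432 J
= 42432 / 1000 = 42.432 kJ

42.432 kJ


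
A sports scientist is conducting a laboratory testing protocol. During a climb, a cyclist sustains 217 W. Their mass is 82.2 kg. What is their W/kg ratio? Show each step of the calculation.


Power-to-weight = 217 W / 82.2 kg
= 2.64 W/kg

2.64 W/kg


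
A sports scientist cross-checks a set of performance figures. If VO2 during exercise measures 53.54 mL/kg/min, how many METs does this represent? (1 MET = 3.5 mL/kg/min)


METs = VO2 / 3.5 = 53.54 / 3.5 = 15.3

15.3 METs


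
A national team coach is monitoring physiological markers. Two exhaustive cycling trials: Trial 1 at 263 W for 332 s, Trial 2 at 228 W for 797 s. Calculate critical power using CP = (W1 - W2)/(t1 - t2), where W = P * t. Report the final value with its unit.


W1 = 263 * 332 = 87316 J
W2 = 228 * 797 = 181716 J
CP = (87316 - 181716) / (332 - 797)
= -94400 / -465
= 203.01 W

203.01 W


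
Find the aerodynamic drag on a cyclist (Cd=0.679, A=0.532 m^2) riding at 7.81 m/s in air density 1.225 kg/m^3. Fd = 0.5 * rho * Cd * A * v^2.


Fd = 0.5 * 1.225 * 0.679 * 0.532 * 7.81^2
= 0.5 * 1.225 * 0.679 * 0.532 * 60.9961
= 13.496 N

13.496 N


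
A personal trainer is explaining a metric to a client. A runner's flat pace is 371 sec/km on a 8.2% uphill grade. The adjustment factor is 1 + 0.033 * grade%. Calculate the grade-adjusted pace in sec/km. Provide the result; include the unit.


Factor = 1 + 0.033 * 8.2 = 1.2706
Adjusted pace = 371 * 1.2706
= 471.39 sec/km

471.39 s/km


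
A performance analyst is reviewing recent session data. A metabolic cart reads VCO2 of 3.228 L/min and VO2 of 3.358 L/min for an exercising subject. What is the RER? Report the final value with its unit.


RER = VCO2 / VO2 = 3.228 / 3.358 = 0.9613

0.9613


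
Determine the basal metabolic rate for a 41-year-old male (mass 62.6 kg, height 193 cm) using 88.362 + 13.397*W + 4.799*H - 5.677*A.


BMR = 88.362 + 13.397*62.6 + 4.799*193 - 5.677*41
= 1620.46 kcal/day

1620.46 kcal/day


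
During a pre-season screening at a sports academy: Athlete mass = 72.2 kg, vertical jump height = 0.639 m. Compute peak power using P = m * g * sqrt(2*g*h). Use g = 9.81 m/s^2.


sqrt(2 * 9.81 * 0.639) = sqrt(12.53718) = 3.540788 m/s
P = 72.2 * 9.81 * 3.540788
= 2507.88 W

2507.88 W


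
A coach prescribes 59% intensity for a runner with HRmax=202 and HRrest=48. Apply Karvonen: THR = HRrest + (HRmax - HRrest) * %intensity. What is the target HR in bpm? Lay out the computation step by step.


Heart rate reserve = 202 - 48 = 154
Intensity fraction = 59 / 100 = 0.59
THR = 48 + 154 * 0.59 = 138.86 bpm

138.86 bpm


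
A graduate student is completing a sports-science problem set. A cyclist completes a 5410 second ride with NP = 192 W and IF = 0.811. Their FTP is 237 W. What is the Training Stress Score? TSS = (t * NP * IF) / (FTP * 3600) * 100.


t * NP * IF = 5410 * 192 * 0.811 = 842401.92
FTP * 3600 = 853200
TSS = (842401.92 / 853200) * 100 = 98.73

98.73 TSS


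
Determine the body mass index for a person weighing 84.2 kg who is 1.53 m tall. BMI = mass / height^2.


BMI = mass / height^2
= 84.2 / 1.53^2
= 84.2 / 2.3409
= 35.97 kg/m^2

35.97 kg/m^2


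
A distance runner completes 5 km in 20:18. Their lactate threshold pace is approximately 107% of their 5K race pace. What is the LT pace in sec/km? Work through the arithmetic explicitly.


Convert to seconds: 20 min 18 s = 1218 s
Pace per km = 1218 / 5 = 243.6 s/km
LT pace = 243.6 * 1.07 = 260.65 s/km

260.65 s/km


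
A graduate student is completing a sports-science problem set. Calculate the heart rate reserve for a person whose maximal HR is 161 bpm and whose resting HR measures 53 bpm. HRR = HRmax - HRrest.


HRmax = 161 bpm
HRrest = 53 bpm
HRR = 161 - 53 = 108 bpm

108 bpm


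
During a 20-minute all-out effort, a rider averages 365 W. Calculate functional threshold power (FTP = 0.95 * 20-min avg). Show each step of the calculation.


FTP = 0.95 * 365
= 346.75 W

346.75 W


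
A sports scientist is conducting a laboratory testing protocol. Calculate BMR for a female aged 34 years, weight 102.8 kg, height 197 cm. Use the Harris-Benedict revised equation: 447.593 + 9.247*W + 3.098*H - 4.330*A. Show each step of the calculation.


Substituting values:
W term = 9.247 * 102.8 = 950.5916
H term = 3.098 * 197 = 610.306
A term = 4.330 * 34 = 147.22
BMR = 1861.27 kcal/day

1861.27 kcal/day


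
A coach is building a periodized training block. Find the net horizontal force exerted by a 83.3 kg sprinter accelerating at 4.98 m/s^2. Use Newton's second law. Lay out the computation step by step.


Newton's second law: F = m * a
F = 83.3 * 4.98 = 414.83 N

414.83 N


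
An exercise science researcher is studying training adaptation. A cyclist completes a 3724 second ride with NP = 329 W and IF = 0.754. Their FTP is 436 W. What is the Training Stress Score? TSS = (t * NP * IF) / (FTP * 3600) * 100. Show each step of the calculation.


t * NP * IF = 3724 * 329 * 0.754 = 923797.784
FTP * 3600 = 1569600
TSS = (923797.784 / 1569600) * 100 = 58.86

58.86 TSS


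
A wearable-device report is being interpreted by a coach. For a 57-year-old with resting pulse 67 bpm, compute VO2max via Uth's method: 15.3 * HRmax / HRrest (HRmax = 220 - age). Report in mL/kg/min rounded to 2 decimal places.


Step 1: HRmax = 220 - 57 = 163 bpm
Step 2: Ratio = 163 / 67 = 2.4328
Step 3: VO2max = 15.3 * 2.4328 = 37.22 mL/kg/min

37.22 mL/kg/min


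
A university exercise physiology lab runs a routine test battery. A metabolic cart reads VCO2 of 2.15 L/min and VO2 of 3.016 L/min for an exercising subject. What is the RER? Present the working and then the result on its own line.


RER = VCO2 / VO2 = 2.15 / 3.016 = 0.7129

0.7129


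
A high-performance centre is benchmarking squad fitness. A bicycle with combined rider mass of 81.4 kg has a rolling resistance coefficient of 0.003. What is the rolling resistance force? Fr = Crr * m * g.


Fr = 0.003 * 81.4 * 9.81
= 0.2442 * 9.81
= 2.396 N

2.396 N


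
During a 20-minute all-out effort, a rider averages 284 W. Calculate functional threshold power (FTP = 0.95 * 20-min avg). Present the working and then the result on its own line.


FTP = 0.95 * 284
= 269.8 W

269.8 W


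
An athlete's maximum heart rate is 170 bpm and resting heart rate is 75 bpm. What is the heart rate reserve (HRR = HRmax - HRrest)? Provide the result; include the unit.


HRR = HRmax - HRrest
= 170 - 75
= 95 bpm

95 bpm


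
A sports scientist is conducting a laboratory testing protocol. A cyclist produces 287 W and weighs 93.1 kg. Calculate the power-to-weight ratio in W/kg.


P/W = power / mass
= 287 / 93.1
= 3.083 W/kg

3.083 W/kg


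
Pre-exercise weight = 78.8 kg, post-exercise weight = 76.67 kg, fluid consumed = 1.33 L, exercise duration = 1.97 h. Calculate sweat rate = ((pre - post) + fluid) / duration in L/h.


Weight loss = 78.8 - 76.67 = 2.13 kg (approx L)
Total sweat = 2.13 + 1.33 = 3.46 L
Sweat rate = 3.46 / 1.97 = 1.756 L/h

1.756 L/h


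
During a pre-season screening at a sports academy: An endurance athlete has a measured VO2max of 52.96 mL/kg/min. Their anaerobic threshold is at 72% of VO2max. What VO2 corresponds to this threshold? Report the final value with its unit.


Anaerobic threshold VO2 = VO2max * 72%
= 52.96 * 0.72
= 38.13 mL/kg/min

38.13 mL/kg/min


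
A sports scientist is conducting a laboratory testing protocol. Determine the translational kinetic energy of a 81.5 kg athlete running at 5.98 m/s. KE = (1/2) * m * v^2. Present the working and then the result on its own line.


KE = 0.5 * m * v^2
= 0.5 * 81.5 * 5.98^2
= 0.5 * 81.5 * 35.7604
= 1457.24 J

1457.24 J


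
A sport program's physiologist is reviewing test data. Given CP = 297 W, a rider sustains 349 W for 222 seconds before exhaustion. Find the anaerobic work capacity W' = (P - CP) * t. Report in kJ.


Excess power = 349 - 297 = 52 W
Work above CP = 52 * 222 = 11544 J
W' = 11.544 kJ

11.544 kJ


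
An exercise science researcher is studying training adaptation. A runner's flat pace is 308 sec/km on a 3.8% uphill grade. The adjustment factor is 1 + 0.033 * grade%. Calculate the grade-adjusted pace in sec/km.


Factor = 1 + 0.033 * 3.8 = 1.1254
Adjusted pace = 308 * 1.1254
= 346.62 sec/km

346.62 s/km


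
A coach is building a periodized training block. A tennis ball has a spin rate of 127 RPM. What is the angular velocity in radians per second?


Convert RPM to rad/s: multiply by 2*pi and divide by 60
omega = 127 * 2 * pi / 60
= 13.299 rad/s

13.299 rad/s


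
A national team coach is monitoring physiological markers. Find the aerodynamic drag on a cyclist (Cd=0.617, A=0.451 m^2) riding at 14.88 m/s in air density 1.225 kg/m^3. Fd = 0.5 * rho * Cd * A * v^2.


Fd = 0.5 * 1.225 * 0.617 * 0.451 * 14.88^2
= 0.5 * 1.225 * 0.617 * 0.451 * 221.4144
= 37.738 N

37.738 N


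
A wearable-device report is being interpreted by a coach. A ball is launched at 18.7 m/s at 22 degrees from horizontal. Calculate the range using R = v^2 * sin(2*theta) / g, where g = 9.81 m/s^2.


sin(2 * 22) = sin(44) = 0.694658
v^2 = 18.7^2 = 349.69
R = 349.69 * 0.694658 / 9.81
= 24.762 m

24.762 m


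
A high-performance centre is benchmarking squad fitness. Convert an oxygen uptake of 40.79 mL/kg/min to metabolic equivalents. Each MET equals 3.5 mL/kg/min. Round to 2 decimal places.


One MET = 3.5 mL/kg/min
Number of METs = 40.79 / 3.5
= 11.65 METs

11.65 METs


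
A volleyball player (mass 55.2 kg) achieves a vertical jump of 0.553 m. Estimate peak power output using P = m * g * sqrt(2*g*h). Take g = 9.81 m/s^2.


2 * g * h = 2 * 9.81 * 0.553 = 10.84986
sqrt(10.84986) = 3.293913 m/s
P = 55.2 * 9.81 * 3.293913 = 1783.69 W

1783.69 W


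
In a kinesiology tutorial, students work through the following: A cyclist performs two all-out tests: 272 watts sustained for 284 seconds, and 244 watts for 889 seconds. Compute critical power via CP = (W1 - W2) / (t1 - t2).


W1 = P1 * t1 = 272 * 284 = 77248 J
W2 = P2 * t2 = 244 * 889 = 216916 J
CP = (77248 - 216916) / (284 - 889)
= 230.86 W

230.86 W


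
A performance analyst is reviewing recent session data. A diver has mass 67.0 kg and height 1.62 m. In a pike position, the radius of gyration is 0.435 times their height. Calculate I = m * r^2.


r = 0.435 * 1.62 = 0.7047 m
I = m * r^2 = 67.0 * 0.496602 = 33.272 kg*m^2

33.272 kg*m^2


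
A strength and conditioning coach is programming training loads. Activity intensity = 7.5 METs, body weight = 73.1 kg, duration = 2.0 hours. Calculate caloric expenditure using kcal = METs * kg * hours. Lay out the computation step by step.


kcal = 7.5 * 73.1 * 2.0
= 548.25 * 2.0
= 1096.5 kcal

1096.5 kcal


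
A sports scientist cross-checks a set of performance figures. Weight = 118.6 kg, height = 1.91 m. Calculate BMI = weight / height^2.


height^2 = 1.91^2 = 3.6481
BMI = 118.6 / 3.6481 = 32.51 kg/m^2

32.51 kg/m^2


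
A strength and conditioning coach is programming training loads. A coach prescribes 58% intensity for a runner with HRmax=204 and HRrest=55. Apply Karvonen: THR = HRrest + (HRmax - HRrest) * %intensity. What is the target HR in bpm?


Heart rate reserve = 204 - 55 = 149
Intensity fraction = 58 / 100 = 0.58
THR = 55 + 149 * 0.58 = 141.42 bpm

141.42 bpm


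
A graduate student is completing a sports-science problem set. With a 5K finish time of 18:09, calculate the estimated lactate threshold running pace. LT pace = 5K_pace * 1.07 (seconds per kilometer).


Race duration = 1089 s for 5 km
Average pace = 1089 / 5 = 217.8 s/km
LT pace = 217.8 * 1.07
= 233.05 s/km

233.05 s/km


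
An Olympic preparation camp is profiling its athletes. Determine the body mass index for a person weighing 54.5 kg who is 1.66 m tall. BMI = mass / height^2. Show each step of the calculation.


BMI = mass / height^2
= 54.5 / 1.66^2
= 54.5 / 2.7556
= 19.78 kg/m^2

19.78 kg/m^2


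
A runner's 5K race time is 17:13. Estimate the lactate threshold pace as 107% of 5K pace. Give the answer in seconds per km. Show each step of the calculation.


Total race time = 17*60 + 13 = 1033 seconds
5K pace = 1033 / 5 = 206.6 sec/km
LT pace = 206.6 * 1.07 = 221.06 sec/km

221.06 s/km


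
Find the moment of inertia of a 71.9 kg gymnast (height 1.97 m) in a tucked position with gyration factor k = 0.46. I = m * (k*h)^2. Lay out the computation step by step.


Radius of gyration = 0.46 * 1.97 = 0.9062 m
I = 71.9 * 0.9062^2
= 71.9 * 0.821198
= 59.044 kg*m^2

59.044 kg*m^2


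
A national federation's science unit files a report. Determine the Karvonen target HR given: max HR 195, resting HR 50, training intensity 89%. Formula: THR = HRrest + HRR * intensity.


HRR = HRmax - HRrest = 195 - 50 = 145
THR = 50 + 145 * 0.89
= 179.05 bpm

179.05 bpm


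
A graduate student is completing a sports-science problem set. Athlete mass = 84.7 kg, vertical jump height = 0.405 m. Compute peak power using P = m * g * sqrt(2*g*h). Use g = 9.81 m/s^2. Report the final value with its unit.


sqrt(2 * 9.81 * 0.405) = sqrt(7.9461) = 2.818883 m/s
P = 84.7 * 9.81 * 2.818883
= 2342.23 W

2342.23 W


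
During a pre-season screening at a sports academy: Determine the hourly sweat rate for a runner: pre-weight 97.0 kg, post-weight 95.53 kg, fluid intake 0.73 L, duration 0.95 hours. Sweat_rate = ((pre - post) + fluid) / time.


Mass lost = 97.0 - 95.53 = 1.47 kg
Add fluid consumed: 1.47 + 0.73 = 2.2 L total sweat
Sweat rate = 2.2 / 0.95 = 2.316 L/h

2.316 L/h


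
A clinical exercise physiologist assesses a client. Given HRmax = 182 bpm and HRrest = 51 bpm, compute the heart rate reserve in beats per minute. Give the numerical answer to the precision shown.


Heart rate reserve = maximum HR minus resting HR
HRR = 182 - 51 = 131 bpm

131 bpm


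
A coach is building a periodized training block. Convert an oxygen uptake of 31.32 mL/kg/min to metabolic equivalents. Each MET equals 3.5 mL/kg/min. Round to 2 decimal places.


One MET = 3.5 mL/kg/min
Number of METs = 31.32 / 3.5
= 8.95 METs

8.95 METs


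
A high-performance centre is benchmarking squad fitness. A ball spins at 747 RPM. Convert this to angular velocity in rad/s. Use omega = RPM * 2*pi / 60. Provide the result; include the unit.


omega = 747 * 2 * pi / 60
= 747 * 6.28318531 / 60
= 4693.539 / 60
= 78.226 rad/s

78.226 rad/s


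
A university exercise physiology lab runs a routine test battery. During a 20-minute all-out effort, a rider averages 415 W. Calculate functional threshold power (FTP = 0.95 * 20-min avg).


FTP = 0.95 * 415
= 394.25 W

394.25 W


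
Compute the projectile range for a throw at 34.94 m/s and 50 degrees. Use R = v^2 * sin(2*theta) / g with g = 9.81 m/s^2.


Two times the angle = 100 degrees
sin(100) = 0.984808
R = 1220.8036 * 0.984808 / 9.81 = 122.554 m

122.554 m


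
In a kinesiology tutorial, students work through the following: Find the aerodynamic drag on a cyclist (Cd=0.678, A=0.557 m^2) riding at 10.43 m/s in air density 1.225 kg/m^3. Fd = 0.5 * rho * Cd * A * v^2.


Fd = 0.5 * 1.225 * 0.678 * 0.557 * 10.43^2
= 0.5 * 1.225 * 0.678 * 0.557 * 108.7849
= 25.163 N

25.163 N


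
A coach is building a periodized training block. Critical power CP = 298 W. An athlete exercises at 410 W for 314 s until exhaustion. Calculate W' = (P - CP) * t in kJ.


P - CP = 410 - 298 = 112 W
W' = 112 * 314 = 35168 J
= 35168 / 1000 = 35.168 kJ

35.168 kJ


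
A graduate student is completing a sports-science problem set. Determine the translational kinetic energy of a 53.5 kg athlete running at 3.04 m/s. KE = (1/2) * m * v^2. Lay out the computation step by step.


KE = 0.5 * m * v^2
= 0.5 * 53.5 * 3.04^2
= 0.5 * 53.5 * 9.2416
= 247.21 J

247.21 J


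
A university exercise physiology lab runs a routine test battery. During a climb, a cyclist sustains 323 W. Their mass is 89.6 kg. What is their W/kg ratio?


Power-to-weight = 323 W / 89.6 kg
= 3.605 W/kg

3.605 W/kg


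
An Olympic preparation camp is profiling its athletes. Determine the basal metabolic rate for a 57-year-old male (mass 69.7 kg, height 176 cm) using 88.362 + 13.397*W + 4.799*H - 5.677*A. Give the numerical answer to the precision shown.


BMR = 88.362 + 13.397*69.7 + 4.799*176 - 5.677*57
= 1543.17 kcal/day

1543.17 kcal/day


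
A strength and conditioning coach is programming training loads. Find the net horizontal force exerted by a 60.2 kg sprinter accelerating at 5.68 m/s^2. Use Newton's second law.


Newton's second law: F = m * a
F = 60.2 * 5.68 = 341.94 N

341.94 N


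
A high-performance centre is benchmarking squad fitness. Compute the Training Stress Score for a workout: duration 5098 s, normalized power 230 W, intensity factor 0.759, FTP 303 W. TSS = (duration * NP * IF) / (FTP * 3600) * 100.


Product = 5098 * 230 * 0.759 = 889957.86
Base = 303 * 3600 = 1090800
TSS = 889957.86 / 1090800 * 100 = 81.59

81.59 TSS


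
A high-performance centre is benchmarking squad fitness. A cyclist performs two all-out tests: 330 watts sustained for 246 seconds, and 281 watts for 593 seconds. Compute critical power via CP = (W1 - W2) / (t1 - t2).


W1 = P1 * t1 = 330 * 246 = 81180 J
W2 = P2 * t2 = 281 * 593 = 166633 J
CP = (81180 - 166633) / (246 - 593)
= 246.26 W

246.26 W


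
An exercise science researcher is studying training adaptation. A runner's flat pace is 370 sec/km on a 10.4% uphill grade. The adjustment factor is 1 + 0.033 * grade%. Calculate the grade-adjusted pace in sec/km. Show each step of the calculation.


Factor = 1 + 0.033 * 10.4 = 1.3432
Adjusted pace = 370 * 1.3432
= 496.98 sec/km

496.98 s/km


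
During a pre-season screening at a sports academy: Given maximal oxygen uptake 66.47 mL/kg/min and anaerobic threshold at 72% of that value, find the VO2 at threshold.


Percentage as decimal = 0.72
VO2 at AT = 66.47 * 0.72 = 47.86 mL/kg/min

47.86 mL/kg/min


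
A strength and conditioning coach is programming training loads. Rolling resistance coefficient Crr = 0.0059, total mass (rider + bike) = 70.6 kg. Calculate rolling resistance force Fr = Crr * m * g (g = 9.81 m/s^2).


Fr = Crr * m * g
= 0.0059 * 70.6 * 9.81
= 4.086 N

4.086 N


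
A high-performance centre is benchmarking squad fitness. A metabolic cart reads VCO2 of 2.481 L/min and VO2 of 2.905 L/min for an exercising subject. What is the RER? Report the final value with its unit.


RER = VCO2 / VO2 = 2.481 / 2.905 = 0.854

0.854


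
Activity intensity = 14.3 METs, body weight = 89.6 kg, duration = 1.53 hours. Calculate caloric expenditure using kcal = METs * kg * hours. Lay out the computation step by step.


kcal = 14.3 * 89.6 * 1.53
= 1281.28 * 1.53
= 1960.36 kcal

1960.36 kcal


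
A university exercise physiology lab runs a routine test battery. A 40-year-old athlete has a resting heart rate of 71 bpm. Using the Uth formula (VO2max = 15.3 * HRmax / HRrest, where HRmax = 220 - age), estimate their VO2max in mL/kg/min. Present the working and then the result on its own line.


HRmax = 220 - 40 = 180 bpm
Ratio = HRmax / HRrest = 180 / 71 = 2.5352
VO2max = 15.3 * 2.5352 = 38.79 mL/kg/min

38.79 mL/kg/min


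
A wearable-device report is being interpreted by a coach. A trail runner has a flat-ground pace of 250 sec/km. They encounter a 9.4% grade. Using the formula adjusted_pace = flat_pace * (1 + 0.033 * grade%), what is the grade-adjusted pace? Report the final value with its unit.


Grade factor = 1 + 0.033 * 9.4 = 1.3102
Adjusted = 250 * 1.3102 = 327.55 sec/km

327.55 s/km


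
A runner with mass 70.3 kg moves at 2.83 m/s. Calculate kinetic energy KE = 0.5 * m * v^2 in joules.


v^2 = 2.83^2 = 8.0089
KE = 0.5 * 70.3 * 8.0089
= 281.51 J

281.51 J


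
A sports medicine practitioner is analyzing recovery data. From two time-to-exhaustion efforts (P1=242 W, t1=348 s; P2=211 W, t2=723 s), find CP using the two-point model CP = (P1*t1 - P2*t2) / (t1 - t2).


Work in trial 1 = 84216 J
Work in trial 2 = 152553 J
Delta work = -68337 J
Delta time = -375 s
CP = -68337 / -375 = 182.23 W

182.23 W
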